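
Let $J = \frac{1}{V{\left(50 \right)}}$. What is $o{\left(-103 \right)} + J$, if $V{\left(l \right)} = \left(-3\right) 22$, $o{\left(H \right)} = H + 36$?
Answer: $- \frac{4423}{66} \approx -67.015$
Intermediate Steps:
$o{\left(H \right)} = 36 + H$
$V{\left(l \right)} = -66$
$J = - \frac{1}{66}$ ($J = \frac{1}{-66} = - \frac{1}{66} \approx -0.015152$)
$o{\left(-103 \right)} + J = \left(36 - 103\right) - \frac{1}{66} = -67 - \frac{1}{66} = - \frac{4423}{66}$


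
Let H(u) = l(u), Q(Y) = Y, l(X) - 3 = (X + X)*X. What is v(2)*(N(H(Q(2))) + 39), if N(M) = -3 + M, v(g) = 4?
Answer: 188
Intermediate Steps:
l(X) = 3 + 2*X² (l(X) = 3 + (X + X)*X = 3 + (2*X)*X = 3 + 2*X²)
H(u) = 3 + 2*u²
v(2)*(N(H(Q(2))) + 39) = 4*((-3 + (3 + 2*2²)) + 39) = 4*((-3 + (3 + 2*4)) + 39) = 4*((-3 + (3 + 8)) + 39) = 4*((-3 + 11) + 39) = 4*(8 + 39) = 4*47 = 188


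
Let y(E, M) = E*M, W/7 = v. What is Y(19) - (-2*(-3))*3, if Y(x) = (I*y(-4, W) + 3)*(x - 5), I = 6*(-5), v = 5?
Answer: 58824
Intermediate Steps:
I = -30
W = 35 (W = 7*5 = 35)
Y(x) = -21015 + 4203*x (Y(x) = (-(-120)*35 + 3)*(x - 5) = (-30*(-140) + 3)*(-5 + x) = (4200 + 3)*(-5 + x) = 4203*(-5 + x) = -21015 + 4203*x)
Y(19) - (-2*(-3))*3 = (-21015 + 4203*19) - (-2*(-3))*3 = (-21015 + 79857) - 6*3 = 58842 - 1*18 = 58842 - 18 = 58824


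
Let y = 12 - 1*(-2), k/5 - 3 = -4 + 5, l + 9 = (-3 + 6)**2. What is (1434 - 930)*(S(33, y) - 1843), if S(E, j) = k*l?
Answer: -928872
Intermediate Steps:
l = 0 (l = -9 + (-3 + 6)**2 = -9 + 3**2 = -9 + 9 = 0)
k = 20 (k = 15 + 5*(-4 + 5) = 15 + 5*1 = 15 + 5 = 20)
y = 14 (y = 12 + 2 = 14)
S(E, j) = 0 (S(E, j) = 20*0 = 0)
(1434 - 930)*(S(33, y) - 1843) = (1434 - 930)*(0 - 1843) = 504*(-1843) = -928872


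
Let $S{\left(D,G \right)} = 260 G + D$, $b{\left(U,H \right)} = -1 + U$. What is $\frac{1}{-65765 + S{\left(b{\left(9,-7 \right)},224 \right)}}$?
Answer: $- \frac{1}{7517} \approx -0.00013303$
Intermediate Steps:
$S{\left(D,G \right)} = D + 260 G$
$\frac{1}{-65765 + S{\left(b{\left(9,-7 \right)},224 \right)}} = \frac{1}{-65765 + \left(\left(-1 + 9\right) + 260 \cdot 224\right)} = \frac{1}{-65765 + \left(8 + 58240\right)} = \frac{1}{-65765 + 58248} = \frac{1}{-7517} = - \frac{1}{7517}$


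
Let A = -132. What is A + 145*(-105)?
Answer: -15357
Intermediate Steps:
A + 145*(-105) = -132 + 145*(-105) = -132 - 15225 = -15357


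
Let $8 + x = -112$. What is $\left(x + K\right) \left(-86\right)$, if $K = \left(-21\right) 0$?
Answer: $10320$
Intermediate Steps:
$x = -120$ ($x = -8 - 112 = -120$)
$K = 0$
$\left(x + K\right) \left(-86\right) = \left(-120 + 0\right) \left(-86\right) = \left(-120\right) \left(-86\right) = 10320$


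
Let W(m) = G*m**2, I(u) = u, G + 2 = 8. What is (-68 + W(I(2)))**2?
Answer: 1936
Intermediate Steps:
G = 6 (G = -2 + 8 = 6)
W(m) = 6*m**2
(-68 + W(I(2)))**2 = (-68 + 6*2**2)**2 = (-68 + 6*4)**2 = (-68 + 24)**2 = (-44)**2 = 1936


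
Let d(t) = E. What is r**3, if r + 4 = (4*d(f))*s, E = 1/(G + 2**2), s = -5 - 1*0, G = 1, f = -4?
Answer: -512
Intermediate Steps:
s = -5 (s = -5 + 0 = -5)
E = 1/5 (E = 1/(1 + 2**2) = 1/(1 + 4) = 1/5 ≈ 0.20000)
d(t) = 1/5
r = -8 (r = -4 + (4*(1/5))*(-5) = -4 + (4/5)*(-5) = -4 - 4 = -8)
r**3 = (-8)**3 = -512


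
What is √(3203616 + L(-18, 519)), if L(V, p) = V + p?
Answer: 9*√39557 ≈ 1790.0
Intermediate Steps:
√(3203616 + L(-18, 519)) = √(3203616 + (-18 + 519)) = √(3203616 + 501) = √3204117 = 9*√39557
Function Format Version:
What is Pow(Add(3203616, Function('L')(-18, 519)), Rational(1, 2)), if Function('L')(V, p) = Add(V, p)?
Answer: Mul(9, Pow(39557, Rational(1, 2))) ≈ 1790.0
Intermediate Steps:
Pow(Add(3203616, Function('L')(-18, 519)), Rational(1, 2)) = Pow(Add(3203616, Add(-18, 519)), Rational(1, 2)) = Pow(Add(3203616, 501), Rational(1, 2)) = Pow(3204117, Rational(1, 2)) = Mul(9, Pow(39557, Rational(1, 2)))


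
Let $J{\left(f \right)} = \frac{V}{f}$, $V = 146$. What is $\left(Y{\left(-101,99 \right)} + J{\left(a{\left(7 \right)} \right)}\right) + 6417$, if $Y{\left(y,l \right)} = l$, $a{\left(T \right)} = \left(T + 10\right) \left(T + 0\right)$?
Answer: $\frac{775550}{119} \approx 6517.2$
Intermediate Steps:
$a{\left(T \right)} = T \left(10 + T\right)$ ($a{\left(T \right)} = \left(10 + T\right) T = T \left(10 + T\right)$)
$J{\left(f \right)} = \frac{146}{f}$
$\left(Y{\left(-101,99 \right)} + J{\left(a{\left(7 \right)} \right)}\right) + 6417 = \left(99 + \frac{146}{7 \left(10 + 7\right)}\right) + 6417 = \left(99 + \frac{146}{7 \cdot 17}\right) + 6417 = \left(99 + \frac{146}{119}\right) + 6417 = \frac{11927}{119} + 6417 = \frac{775550}{119}$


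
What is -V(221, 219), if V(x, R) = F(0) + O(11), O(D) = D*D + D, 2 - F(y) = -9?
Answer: -143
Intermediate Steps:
F(y) = 11 (F(y) = 2 - 1*(-9) = 2 + 9 = 11)
O(D) = D + D² (O(D) = D² + D = D + D²)
V(x, R) = 143 (V(x, R) = 11 + 11*(1 + 11) = 11 + 11*12 = 11 + 132 = 143)
-V(221, 219) = -1*143 = -143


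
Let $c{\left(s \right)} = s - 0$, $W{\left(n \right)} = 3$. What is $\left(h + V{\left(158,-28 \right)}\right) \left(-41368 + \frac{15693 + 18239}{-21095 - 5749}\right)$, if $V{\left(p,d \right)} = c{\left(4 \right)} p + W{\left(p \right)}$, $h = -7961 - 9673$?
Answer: $\frac{4719417597869}{6711} \approx 7.0324 \cdot 10^{8}$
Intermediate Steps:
$c{\left(s \right)} = s$ ($c{\left(s \right)} = s + 0 = s$)
$h = -17634$
$V{\left(p,d \right)} = 3 + 4 p$ ($V{\left(p,d \right)} = 4 p + 3 = 3 + 4 p$)
$\left(h + V{\left(158,-28 \right)}\right) \left(-41368 + \frac{15693 + 18239}{-21095 - 5749}\right) = \left(-17634 + \left(3 + 4 \cdot 158\right)\right) \left(-41368 + \frac{15693 + 18239}{-21095 - 5749}\right) = \left(-17634 + \left(3 + 632\right)\right) \left(-41368 + \frac{33932}{-26844}\right) = \left(-17634 + 635\right) \left(-41368 + 33932 \left(- \frac{1}{26844}\right)\right) = - 16999 \left(-41368 - \frac{8483}{6711}\right) = \left(-16999\right) \left(- \frac{277629131}{6711}\right) = \frac{4719417597869}{6711}$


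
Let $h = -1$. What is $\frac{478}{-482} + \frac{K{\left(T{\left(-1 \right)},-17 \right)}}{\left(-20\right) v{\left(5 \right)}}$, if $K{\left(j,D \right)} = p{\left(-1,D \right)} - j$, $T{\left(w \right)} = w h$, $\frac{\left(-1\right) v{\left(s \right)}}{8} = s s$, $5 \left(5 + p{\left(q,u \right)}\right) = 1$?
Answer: $- \frac{4786989}{4820000} \approx -0.99315$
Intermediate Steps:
$p{\left(q,u \right)} = - \frac{24}{5}$ ($p{\left(q,u \right)} = -5 + \frac{1}{5} \cdot 1 = -5 + \frac{1}{5} = - \frac{24}{5}$)
$v{\left(s \right)} = - 8 s^{2}$ ($v{\left(s \right)} = - 8 s s = - 8 s^{2}$)
$T{\left(w \right)} = - w$ ($T{\left(w \right)} = w \left(-1\right) = - w$)
$K{\left(j,D \right)} = - \frac{24}{5} - j$
$\frac{478}{-482} + \frac{K{\left(T{\left(-1 \right)},-17 \right)}}{\left(-20\right) v{\left(5 \right)}} = \frac{478}{-482} + \frac{- \frac{24}{5} - \left(-1\right) \left(-1\right)}{\left(-20\right) \left(- 8 \cdot 5^{2}\right)} = 478 \left(- \frac{1}{482}\right) + \frac{- \frac{24}{5} - 1}{\left(-20\right) \left(\left(-8\right) 25\right)} = - \frac{239}{241} + \frac{- \frac{24}{5} - 1}{\left(-20\right) \left(-200\right)} = - \frac{239}{241} - \frac{29}{5 \cdot 4000} = - \frac{239}{241} - \frac{29}{20000} = - \frac{4786989}{4820000}$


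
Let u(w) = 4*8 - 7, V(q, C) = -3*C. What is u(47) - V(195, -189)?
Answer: -542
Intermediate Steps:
u(w) = 25 (u(w) = 32 - 7 = 25)
u(47) - V(195, -189) = 25 - (-3)*(-189) = 25 - 1*567 = 25 - 567 = -542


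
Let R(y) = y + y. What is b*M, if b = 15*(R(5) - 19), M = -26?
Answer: 3510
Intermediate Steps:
R(y) = 2*y
b = -135 (b = 15*(2*5 - 19) = 15*(10 - 19) = 15*(-9) = -135)
b*M = -135*(-26) = 3510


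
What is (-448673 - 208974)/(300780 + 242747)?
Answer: -657647/543527 ≈ -1.2100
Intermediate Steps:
(-448673 - 208974)/(300780 + 242747) = -657647/543527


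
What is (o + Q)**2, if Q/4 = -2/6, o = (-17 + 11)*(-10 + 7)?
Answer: 2500/9 ≈ 277.78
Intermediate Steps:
o = 18 (o = -6*(-3) = 18)
Q = -4/3 (Q = 4*(-2/6) = 4*((1/6)*(-2)) = 4*(-1/3) = -4/3 ≈ -1.3333)
(o + Q)**2 = (18 - 4/3)**2 = (50/3)**2 = 2500/9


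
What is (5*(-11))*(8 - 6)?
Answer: -110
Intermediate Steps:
(5*(-11))*(8 - 6) = -55*2 = -110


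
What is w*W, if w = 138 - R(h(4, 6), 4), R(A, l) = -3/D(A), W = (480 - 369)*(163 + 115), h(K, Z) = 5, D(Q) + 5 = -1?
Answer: 4242975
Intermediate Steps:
D(Q) = -6 (D(Q) = -5 - 1 = -6)
W = 30858 (W = 111*278 = 30858)
R(A, l) = ½ (R(A, l) = -3/(-6) = -3*(-⅙) = ½)
w = 275/2 (w = 138 - 1*½ = 138 - ½ = 275/2 ≈ 137.50)
w*W = (275/2)*30858 = 4242975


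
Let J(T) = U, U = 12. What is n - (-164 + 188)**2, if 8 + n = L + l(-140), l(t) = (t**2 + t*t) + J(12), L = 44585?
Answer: 83213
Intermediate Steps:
J(T) = 12
l(t) = 12 + 2*t**2 (l(t) = (t**2 + t*t) + 12 = (t**2 + t**2) + 12 = 2*t**2 + 12 = 12 + 2*t**2)
n = 83789 (n = -8 + (44585 + (12 + 2*(-140)**2)) = -8 + (44585 + (12 + 2*19600)) = -8 + (44585 + (12 + 39200)) = -8 + (44585 + 39212) = -8 + 83797 = 83789)
n - (-164 + 188)**2 = 83789 - (-164 + 188)**2 = 83789 - 1*24**2 = 83789 - 1*576 = 83789 - 576 = 83213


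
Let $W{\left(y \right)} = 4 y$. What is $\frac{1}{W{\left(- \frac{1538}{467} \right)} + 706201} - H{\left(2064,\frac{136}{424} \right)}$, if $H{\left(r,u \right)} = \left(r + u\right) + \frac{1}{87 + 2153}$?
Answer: $- \frac{16164722876621411}{7830526992960} \approx -2064.3$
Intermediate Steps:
$H{\left(r,u \right)} = \frac{1}{2240} + r + u$ ($H{\left(r,u \right)} = \left(r + u\right) + \frac{1}{2240} = \frac{1}{2240} + r + u$)
$\frac{1}{W{\left(- \frac{1538}{467} \right)} + 706201} - H{\left(2064,\frac{136}{424} \right)} = \frac{1}{4 \left(- \frac{1538}{467}\right) + 706201} - \left(\frac{1}{2240} + 2064 + \frac{136}{424}\right) = \frac{1}{4 \left(\left(-1538\right) \frac{1}{467}\right) + 706201} - \left(\frac{1}{2240} + 2064 + 136 \cdot \frac{1}{424}\right) = \frac{1}{4 \left(- \frac{1538}{467}\right) + 706201} - \left(\frac{1}{2240} + 2064 + \frac{17}{53}\right) = \frac{1}{- \frac{6152}{467} + 706201} - \frac{245076213}{118720} = \frac{1}{\frac{329789715}{467}} - \frac{245076213}{118720} = \frac{467}{329789715} - \frac{245076213}{118720} = - \frac{16164722876621411}{7830526992960}$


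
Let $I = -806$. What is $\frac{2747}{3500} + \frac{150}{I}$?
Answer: $\frac{844541}{1410500} \approx 0.59875$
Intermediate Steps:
$\frac{2747}{3500} + \frac{150}{I} = \frac{2747}{3500} + \frac{150}{-806} = 2747 \cdot \frac{1}{3500} + 150 \left(- \frac{1}{806}\right) = \frac{2747}{3500} - \frac{75}{403} = \frac{844541}{1410500}$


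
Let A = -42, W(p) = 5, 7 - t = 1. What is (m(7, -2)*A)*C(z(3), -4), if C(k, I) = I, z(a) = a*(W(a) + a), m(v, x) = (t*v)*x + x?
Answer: -14448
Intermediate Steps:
t = 6 (t = 7 - 1*1 = 7 - 1 = 6)
m(v, x) = x + 6*v*x (m(v, x) = (6*v)*x + x = 6*v*x + x = x + 6*v*x)
z(a) = a*(5 + a)
(m(7, -2)*A)*C(z(3), -4) = (-2*(1 + 6*7)*(-42))*(-4) = (-2*(1 + 42)*(-42))*(-4) = (-2*43*(-42))*(-4) = -86*(-42)*(-4) = 3612*(-4) = -14448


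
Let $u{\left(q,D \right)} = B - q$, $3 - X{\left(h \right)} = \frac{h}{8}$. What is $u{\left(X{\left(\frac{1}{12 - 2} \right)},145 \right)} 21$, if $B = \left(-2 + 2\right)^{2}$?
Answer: $- \frac{5019}{80} \approx -62.737$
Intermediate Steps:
$X{\left(h \right)} = 3 - \frac{h}{8}$
$B = 0$ ($B = 0^{2} = 0$)
$u{\left(q,D \right)} = - q$ ($u{\left(q,D \right)} = 0 - q = - q$)
$u{\left(X{\left(\frac{1}{12 - 2} \right)},145 \right)} 21 = - (3 - \frac{1}{8 \left(12 - 2\right)}) 21 = - (3 - \frac{1}{8 \cdot 10}) 21 = - (3 - \frac{1}{80}) 21 = \left(-1\right) \frac{239}{80} \cdot 21 = \left(- \frac{239}{80}\right) 21 = - \frac{5019}{80}$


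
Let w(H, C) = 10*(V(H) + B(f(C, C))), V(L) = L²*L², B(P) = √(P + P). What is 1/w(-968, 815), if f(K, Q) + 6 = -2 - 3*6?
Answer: 109751747072/963635678828500845854785 - I*√13/3854542715314003383419140 ≈ 1.1389e-13 - 9.354e-25*I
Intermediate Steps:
f(K, Q) = -26 (f(K, Q) = -6 + (-2 - 3*6) = -6 + (-2 - 18) = -6 - 20 = -26)
B(P) = √2*√P (B(P) = √(2*P) = √2*√P)
V(L) = L⁴
w(H, C) = 10*H⁴ + 20*I*√13 (w(H, C) = 10*(H⁴ + √2*√(-26)) = 10*(H⁴ + √2*(I*√26)) = 10*(H⁴ + 2*I*√13) = 10*H⁴ + 20*I*√13)
1/w(-968, 815) = 1/(10*(-968)⁴ + 20*I*√13) = 1/(10*878013976576 + 20*I*√13) = 1/(8780139765760 + 20*I*√13)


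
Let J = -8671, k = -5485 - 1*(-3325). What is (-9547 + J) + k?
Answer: -20378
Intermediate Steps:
k = -2160 (k = -5485 + 3325 = -2160)
(-9547 + J) + k = (-9547 - 8671) - 2160 = -18218 - 2160 = -20378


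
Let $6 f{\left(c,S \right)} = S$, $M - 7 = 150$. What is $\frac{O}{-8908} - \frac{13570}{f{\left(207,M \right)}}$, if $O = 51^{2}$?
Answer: $- \frac{42688101}{82268} \approx -518.89$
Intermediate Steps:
$M = 157$ ($M = 7 + 150 = 157$)
$f{\left(c,S \right)} = \frac{S}{6}$
$O = 2601$
$\frac{O}{-8908} - \frac{13570}{f{\left(207,M \right)}} = \frac{2601}{-8908} - \frac{13570}{\frac{1}{6} \cdot 157} = 2601 \left(- \frac{1}{8908}\right) - \frac{13570}{\frac{157}{6}} = - \frac{153}{524} - \frac{81420}{157} = - \frac{42688101}{82268}$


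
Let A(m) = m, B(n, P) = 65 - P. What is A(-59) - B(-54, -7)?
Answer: -131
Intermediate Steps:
A(-59) - B(-54, -7) = -59 - (65 - 1*(-7)) = -59 - (65 + 7) = -59 - 1*72 = -59 - 72 = -131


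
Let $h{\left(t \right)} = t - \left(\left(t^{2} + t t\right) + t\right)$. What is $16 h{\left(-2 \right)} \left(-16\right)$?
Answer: $2048$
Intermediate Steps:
$h{\left(t \right)} = - 2 t^{2}$ ($h{\left(t \right)} = t - \left(\left(t^{2} + t^{2}\right) + t\right) = t - \left(2 t^{2} + t\right) = t - \left(t + 2 t^{2}\right) = - 2 t^{2}$)
$16 h{\left(-2 \right)} \left(-16\right) = 16 \left(- 2 \left(-2\right)^{2}\right) \left(-16\right) = 16 \left(\left(-2\right) 4\right) \left(-16\right) = 16 \left(-8\right) \left(-16\right) = \left(-128\right) \left(-16\right) = 2048$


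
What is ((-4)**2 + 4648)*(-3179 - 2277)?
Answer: -25446784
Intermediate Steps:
((-4)**2 + 4648)*(-3179 - 2277) = (16 + 4648)*(-5456) = 4664*(-5456) = -25446784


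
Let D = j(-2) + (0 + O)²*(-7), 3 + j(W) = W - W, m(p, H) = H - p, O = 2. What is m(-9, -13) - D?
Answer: 27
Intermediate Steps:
j(W) = -3 (j(W) = -3 + (W - W) = -3 + 0 = -3)
D = -31 (D = -3 + (0 + 2)²*(-7) = -3 + 2²*(-7) = -3 + 4*(-7) = -3 - 28 = -31)
m(-9, -13) - D = (-13 - 1*(-9)) - 1*(-31) = (-13 + 9) + 31 = -4 + 31 = 27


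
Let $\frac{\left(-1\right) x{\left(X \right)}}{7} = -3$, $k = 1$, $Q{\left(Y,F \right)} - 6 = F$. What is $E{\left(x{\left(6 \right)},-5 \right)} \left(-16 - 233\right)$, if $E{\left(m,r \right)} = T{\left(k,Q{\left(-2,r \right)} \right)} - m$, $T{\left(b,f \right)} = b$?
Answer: $4980$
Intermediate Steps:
$Q{\left(Y,F \right)} = 6 + F$
$x{\left(X \right)} = 21$ ($x{\left(X \right)} = \left(-7\right) \left(-3\right) = 21$)
$E{\left(m,r \right)} = 1 - m$
$E{\left(x{\left(6 \right)},-5 \right)} \left(-16 - 233\right) = \left(1 - 21\right) \left(-16 - 233\right) = \left(1 - 21\right) \left(-249\right) = \left(-20\right) \left(-249\right) = 4980$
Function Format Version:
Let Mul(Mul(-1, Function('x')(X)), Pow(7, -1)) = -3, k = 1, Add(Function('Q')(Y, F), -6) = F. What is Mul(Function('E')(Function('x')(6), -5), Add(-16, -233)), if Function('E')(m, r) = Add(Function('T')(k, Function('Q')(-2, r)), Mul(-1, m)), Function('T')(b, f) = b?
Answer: 4980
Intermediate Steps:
Function('Q')(Y, F) = Add(6, F)
Function('x')(X) = 21 (Function('x')(X) = Mul(-7, -3) = 21)
Function('E')(m, r) = Add(1, Mul(-1, m))
Mul(Function('E')(Function('x')(6), -5), Add(-16, -233)) = Mul(Add(1, Mul(-1, 21)), Add(-16, -233)) = Mul(Add(1, -21), -249) = Mul(-20, -249) = 4980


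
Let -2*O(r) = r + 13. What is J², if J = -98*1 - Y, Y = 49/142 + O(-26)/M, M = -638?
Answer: 79365773110009/8207635216 ≈ 9669.8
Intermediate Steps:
O(r) = -13/2 - r/2 (O(r) = -(r + 13)/2 = -(13 + r)/2 = -13/2 - r/2)
Y = 30339/90596 (Y = 49/142 + (-13/2 - ½*(-26))/(-638) = 49*(1/142) + (-13/2 + 13)*(-1/638) = 49/142 + (13/2)*(-1/638) = 49/142 - 13/1276 = 30339/90596 ≈ 0.33488)
J = -8908747/90596 (J = -98*1 - 1*30339/90596 = -98 - 30339/90596 = -8908747/90596 ≈ -98.335)
J² = (-8908747/90596)² = 79365773110009/8207635216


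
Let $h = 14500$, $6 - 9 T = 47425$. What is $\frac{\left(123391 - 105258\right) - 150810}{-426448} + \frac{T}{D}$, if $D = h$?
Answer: $- \frac{726847303}{13912866000} \approx -0.052243$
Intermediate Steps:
$T = - \frac{47419}{9}$ ($T = \frac{2}{3} - \frac{47425}{9} = - \frac{47419}{9} \approx -5268.8$)
$D = 14500$
$\frac{\left(123391 - 105258\right) - 150810}{-426448} + \frac{T}{D} = \frac{\left(123391 - 105258\right) - 150810}{-426448} - \frac{47419}{9 \cdot 14500} = \left(18133 - 150810\right) \left(- \frac{1}{426448}\right) - \frac{47419}{130500} = \left(-132677\right) \left(- \frac{1}{426448}\right) - \frac{47419}{130500} = \frac{132677}{426448} - \frac{47419}{130500} = - \frac{726847303}{13912866000}$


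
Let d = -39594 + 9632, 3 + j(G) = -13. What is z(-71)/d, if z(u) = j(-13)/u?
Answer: -8/1063651 ≈ -7.5213e-6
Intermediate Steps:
j(G) = -16 (j(G) = -3 - 13 = -16)
d = -29962
z(u) = -16/u
z(-71)/d = -16/(-71)/(-29962) = -16*(-1/71)*(-1/29962) = (16/71)*(-1/29962) = -8/1063651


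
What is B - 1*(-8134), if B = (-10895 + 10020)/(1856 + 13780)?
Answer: 127182349/15636 ≈ 8133.9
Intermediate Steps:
B = -875/15636 ≈ -0.055961
B - 1*(-8134) = -875/15636 - 1*(-8134) = -875/15636 + 8134 = 127182349/15636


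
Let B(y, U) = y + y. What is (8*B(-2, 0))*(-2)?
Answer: 64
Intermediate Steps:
B(y, U) = 2*y
(8*B(-2, 0))*(-2) = (8*(2*(-2)))*(-2) = (8*(-4))*(-2) = -32*(-2) = 64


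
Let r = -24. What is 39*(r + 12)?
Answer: -468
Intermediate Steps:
39*(r + 12) = 39*(-24 + 12) = 39*(-12) = -468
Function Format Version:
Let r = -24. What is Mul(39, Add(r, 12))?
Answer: -468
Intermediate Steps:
Mul(39, Add(r, 12)) = Mul(39, Add(-24, 12)) = Mul(39, -12) = -468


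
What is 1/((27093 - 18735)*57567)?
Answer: 1/481144986 ≈ 2.0784e-9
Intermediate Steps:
1/((27093 - 18735)*57567) = (1/57567)/8358 = (1/8358)*(1/57567) = 1/481144986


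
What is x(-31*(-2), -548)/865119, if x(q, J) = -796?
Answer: -796/865119 ≈ -0.00092010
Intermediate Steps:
x(-31*(-2), -548)/865119 = -796/865119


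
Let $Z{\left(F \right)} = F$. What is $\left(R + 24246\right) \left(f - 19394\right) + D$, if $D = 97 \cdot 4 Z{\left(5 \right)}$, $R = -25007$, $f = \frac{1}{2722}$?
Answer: $\frac{40178826067}{2722} \approx 1.4761 \cdot 10^{7}$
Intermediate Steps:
$f = \frac{1}{2722} \approx 0.00036738$
$D = 1940$ ($D = 97 \cdot 4 \cdot 5 = 97 \cdot 20 = 1940$)
$\left(R + 24246\right) \left(f - 19394\right) + D = \left(-25007 + 24246\right) \left(\frac{1}{2722} - 19394\right) + 1940 = \left(-761\right) \left(- \frac{52790467}{2722}\right) + 1940 = \frac{40173545387}{2722} + 1940 = \frac{40178826067}{2722}$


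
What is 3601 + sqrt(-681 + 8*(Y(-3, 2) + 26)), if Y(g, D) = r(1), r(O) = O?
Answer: 3601 + I*sqrt(465) ≈ 3601.0 + 21.564*I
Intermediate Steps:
Y(g, D) = 1
3601 + sqrt(-681 + 8*(Y(-3, 2) + 26)) = 3601 + sqrt(-681 + 8*(1 + 26)) = 3601 + sqrt(-681 + 8*27) = 3601 + sqrt(-681 + 216) = 3601 + sqrt(-465) = 3601 + I*sqrt(465)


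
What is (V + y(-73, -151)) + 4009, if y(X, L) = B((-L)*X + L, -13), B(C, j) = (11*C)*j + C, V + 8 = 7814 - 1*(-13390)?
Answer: 1611913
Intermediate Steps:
V = 21196 (V = -8 + (7814 - 1*(-13390)) = -8 + (7814 + 13390) = -8 + 21204 = 21196)
B(C, j) = C + 11*C*j (B(C, j) = 11*C*j + C = C + 11*C*j)
y(X, L) = -142*L + 142*L*X (y(X, L) = ((-L)*X + L)*(1 + 11*(-13)) = (-L*X + L)*(1 - 143) = (L - L*X)*(-142) = -142*L + 142*L*X)
(V + y(-73, -151)) + 4009 = (21196 + 142*(-151)*(-1 - 73)) + 4009 = (21196 + 142*(-151)*(-74)) + 4009 = (21196 + 1586708) + 4009 = 1607904 + 4009 = 1611913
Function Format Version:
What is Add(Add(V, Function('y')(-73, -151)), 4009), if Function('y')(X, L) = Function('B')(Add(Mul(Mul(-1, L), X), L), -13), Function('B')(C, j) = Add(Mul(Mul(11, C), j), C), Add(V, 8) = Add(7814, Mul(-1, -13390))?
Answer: 1611913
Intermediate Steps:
V = 21196 (V = Add(-8, Add(7814, Mul(-1, -13390))) = Add(-8, Add(7814, 13390)) = Add(-8, 21204) = 21196)
Function('B')(C, j) = Add(C, Mul(11, C, j)) (Function('B')(C, j) = Add(Mul(11, C, j), C) = Add(C, Mul(11, C, j)))
Function('y')(X, L) = Add(Mul(-142, L), Mul(142, L, X)) (Function('y')(X, L) = Mul(Add(Mul(Mul(-1, L), X), L), Add(1, Mul(11, -13))) = Mul(Add(Mul(-1, L, X), L), Add(1, -143)) = Mul(Add(L, Mul(-1, L, X)), -142) = Add(Mul(-142, L), Mul(142, L, X)))
Add(Add(V, Function('y')(-73, -151)), 4009) = Add(Add(21196, Mul(142, -151, Add(-1, -73))), 4009) = Add(Add(21196, Mul(142, -151, -74)), 4009) = Add(Add(21196, 1586708), 4009) = Add(1607904, 4009) = 1611913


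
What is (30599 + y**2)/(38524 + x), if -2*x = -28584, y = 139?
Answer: 3120/3301 ≈ 0.94517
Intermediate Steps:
x = 14292 (x = -1/2*(-28584) = 14292)
(30599 + y**2)/(38524 + x) = (30599 + 139**2)/(38524 + 14292) = (30599 + 19321)/52816 = 49920*(1/52816) = 3120/3301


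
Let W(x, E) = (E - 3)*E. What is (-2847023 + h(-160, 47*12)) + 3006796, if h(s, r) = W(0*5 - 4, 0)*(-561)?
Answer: 159773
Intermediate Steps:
W(x, E) = E*(-3 + E) (W(x, E) = (-3 + E)*E = E*(-3 + E))
h(s, r) = 0 (h(s, r) = (0*(-3 + 0))*(-561) = (0*(-3))*(-561) = 0*(-561) = 0)
(-2847023 + h(-160, 47*12)) + 3006796 = (-2847023 + 0) + 3006796 = -2847023 + 3006796 = 159773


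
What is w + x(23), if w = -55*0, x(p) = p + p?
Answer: 46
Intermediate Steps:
x(p) = 2*p
w = 0
w + x(23) = 0 + 2*23 = 0 + 46 = 46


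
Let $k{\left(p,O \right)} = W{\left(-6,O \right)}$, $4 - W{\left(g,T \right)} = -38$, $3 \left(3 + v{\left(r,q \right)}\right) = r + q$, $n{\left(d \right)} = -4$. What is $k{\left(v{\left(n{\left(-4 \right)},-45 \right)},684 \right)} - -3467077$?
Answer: $3467119$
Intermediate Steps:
$v{\left(r,q \right)} = -3 + \frac{q}{3} + \frac{r}{3}$ ($v{\left(r,q \right)} = -3 + \frac{r + q}{3} = -3 + \frac{q + r}{3} = -3 + \left(\frac{q}{3} + \frac{r}{3}\right) = -3 + \frac{q}{3} + \frac{r}{3}$)
$W{\left(g,T \right)} = 42$ ($W{\left(g,T \right)} = 4 - -38 = 4 + 38 = 42$)
$k{\left(p,O \right)} = 42$
$k{\left(v{\left(n{\left(-4 \right)},-45 \right)},684 \right)} - -3467077 = 42 - -3467077 = 42 + 3467077 = 3467119$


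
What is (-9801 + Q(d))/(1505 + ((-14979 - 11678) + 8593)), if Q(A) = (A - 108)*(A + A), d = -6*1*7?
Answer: -2799/16559 ≈ -0.16903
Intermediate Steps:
d = -42 (d = -6*7 = -42)
Q(A) = 2*A*(-108 + A) (Q(A) = (-108 + A)*(2*A) = 2*A*(-108 + A))
(-9801 + Q(d))/(1505 + ((-14979 - 11678) + 8593)) = (-9801 + 2*(-42)*(-108 - 42))/(1505 + ((-14979 - 11678) + 8593)) = (-9801 + 2*(-42)*(-150))/(1505 + (-26657 + 8593)) = (-9801 + 12600)/(1505 - 18064) = 2799/(-16559) = 2799*(-1/16559) = -2799/16559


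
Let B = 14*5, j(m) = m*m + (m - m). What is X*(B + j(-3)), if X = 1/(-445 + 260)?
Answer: -79/185 ≈ -0.42703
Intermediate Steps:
j(m) = m² (j(m) = m² + 0 = m²)
B = 70
X = -1/185 (X = 1/(-185) = -1/185 ≈ -0.0054054)
X*(B + j(-3)) = -(70 + (-3)²)/185 = -(70 + 9)/185 = -1/185*79 = -79/185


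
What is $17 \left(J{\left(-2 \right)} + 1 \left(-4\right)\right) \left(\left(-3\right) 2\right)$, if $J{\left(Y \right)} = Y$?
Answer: $612$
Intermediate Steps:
$17 \left(J{\left(-2 \right)} + 1 \left(-4\right)\right) \left(\left(-3\right) 2\right) = 17 \left(-2 + 1 \left(-4\right)\right) \left(\left(-3\right) 2\right) = 17 \left(-2 - 4\right) \left(-6\right) = 17 \left(-6\right) \left(-6\right) = \left(-102\right) \left(-6\right) = 612$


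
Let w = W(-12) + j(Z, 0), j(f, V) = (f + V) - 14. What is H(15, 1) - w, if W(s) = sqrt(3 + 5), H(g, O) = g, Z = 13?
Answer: 16 - 2*sqrt(2) ≈ 13.172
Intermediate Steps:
W(s) = 2*sqrt(2) (W(s) = sqrt(8) = 2*sqrt(2))
j(f, V) = -14 + V + f (j(f, V) = (V + f) - 14 = -14 + V + f)
w = -1 + 2*sqrt(2) (w = 2*sqrt(2) + (-14 + 0 + 13) = 2*sqrt(2) - 1 = -1 + 2*sqrt(2) ≈ 1.8284)
H(15, 1) - w = 15 - (-1 + 2*sqrt(2)) = 15 + (1 - 2*sqrt(2)) = 16 - 2*sqrt(2)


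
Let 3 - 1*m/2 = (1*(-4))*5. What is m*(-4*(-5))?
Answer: 920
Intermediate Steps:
m = 46 (m = 6 - 2*1*(-4)*5 = 6 - (-8)*5 = 6 - 2*(-20) = 6 + 40 = 46)
m*(-4*(-5)) = 46*(-4*(-5)) = 46*20 = 920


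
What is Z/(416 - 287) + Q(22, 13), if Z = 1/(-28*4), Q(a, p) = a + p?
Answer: 505679/14448 ≈ 35.000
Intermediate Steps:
Z = -1/112 (Z = 1/(-112) = -1/112 ≈ -0.0089286)
Z/(416 - 287) + Q(22, 13) = -1/(112*(416 - 287)) + (22 + 13) = -1/112/129 + 35 = -1/112*1/129 + 35 = -1/14448 + 35 = 505679/14448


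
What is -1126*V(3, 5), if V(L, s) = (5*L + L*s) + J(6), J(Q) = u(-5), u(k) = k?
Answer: -28150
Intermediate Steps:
J(Q) = -5
V(L, s) = -5 + 5*L + L*s (V(L, s) = (5*L + L*s) - 5 = -5 + 5*L + L*s)
-1126*V(3, 5) = -1126*(-5 + 5*3 + 3*5) = -1126*(-5 + 15 + 15) = -1126*25 = -28150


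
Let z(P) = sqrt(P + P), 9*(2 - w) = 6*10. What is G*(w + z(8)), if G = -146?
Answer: 292/3 ≈ 97.333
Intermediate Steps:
w = -14/3 (w = 2 - 2*10/3 = 2 - 1/9*60 = 2 - 20/3 = -14/3 ≈ -4.6667)
z(P) = sqrt(2)*sqrt(P) (z(P) = sqrt(2*P) = sqrt(2)*sqrt(P))
G*(w + z(8)) = -146*(-14/3 + sqrt(2)*sqrt(8)) = -146*(-14/3 + sqrt(2)*(2*sqrt(2))) = -146*(-14/3 + 4) = -146*(-2/3) = 292/3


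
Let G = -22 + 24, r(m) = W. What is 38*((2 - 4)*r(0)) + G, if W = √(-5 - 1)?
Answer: 2 - 76*I*√6 ≈ 2.0 - 186.16*I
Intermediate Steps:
W = I*√6 (W = √(-6) = I*√6 ≈ 2.4495*I)
r(m) = I*√6
G = 2
38*((2 - 4)*r(0)) + G = 38*((2 - 4)*(I*√6)) + 2 = 38*(-2*I*√6) + 2 = -76*I*√6 + 2 = 2 - 76*I*√6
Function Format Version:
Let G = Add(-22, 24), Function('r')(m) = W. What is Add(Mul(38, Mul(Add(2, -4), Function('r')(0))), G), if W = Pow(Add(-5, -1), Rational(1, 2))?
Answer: Add(2, Mul(-76, I, Pow(6, Rational(1, 2)))) ≈ Add(2.0000, Mul(-186.16, I))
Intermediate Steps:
W = Mul(I, Pow(6, Rational(1, 2))) (W = Pow(-6, Rational(1, 2)) = Mul(I, Pow(6, Rational(1, 2))) ≈ Mul(2.4495, I))
Function('r')(m) = Mul(I, Pow(6, Rational(1, 2)))
G = 2
Add(Mul(38, Mul(Add(2, -4), Function('r')(0))), G) = Add(Mul(38, Mul(Add(2, -4), Mul(I, Pow(6, Rational(1, 2))))), 2) = Add(Mul(38, Mul(-2, Mul(I, Pow(6, Rational(1, 2))))), 2) = Add(Mul(38, Mul(-2, I, Pow(6, Rational(1, 2)))), 2) = Add(Mul(-76, I, Pow(6, Rational(1, 2))), 2) = Add(2, Mul(-76, I, Pow(6, Rational(1, 2))))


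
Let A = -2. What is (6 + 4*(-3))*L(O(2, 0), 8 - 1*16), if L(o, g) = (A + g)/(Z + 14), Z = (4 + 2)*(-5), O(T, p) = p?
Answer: -15/4 ≈ -3.7500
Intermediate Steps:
Z = -30 (Z = 6*(-5) = -30)
L(o, g) = ⅛ - g/16 (L(o, g) = (-2 + g)/(-30 + 14) = (-2 + g)/(-16) = (-2 + g)*(-1/16) = ⅛ - g/16)
(6 + 4*(-3))*L(O(2, 0), 8 - 1*16) = (6 + 4*(-3))*(⅛ - (8 - 1*16)/16) = (6 - 12)*(⅛ - (8 - 16)/16) = -6*(⅛ - 1/16*(-8)) = -6*(⅛ + ½) = -6*5/8 = -15/4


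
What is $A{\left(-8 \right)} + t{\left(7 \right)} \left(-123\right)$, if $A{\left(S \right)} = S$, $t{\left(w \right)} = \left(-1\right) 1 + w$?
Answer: $-746$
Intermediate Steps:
$t{\left(w \right)} = -1 + w$
$A{\left(-8 \right)} + t{\left(7 \right)} \left(-123\right) = -8 + \left(-1 + 7\right) \left(-123\right) = -8 + 6 \left(-123\right) = -8 - 738 = -746$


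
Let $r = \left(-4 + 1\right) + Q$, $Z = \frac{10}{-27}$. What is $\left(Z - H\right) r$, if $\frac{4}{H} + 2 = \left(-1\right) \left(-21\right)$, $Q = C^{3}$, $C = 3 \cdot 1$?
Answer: $- \frac{2384}{171} \approx -13.942$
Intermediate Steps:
$C = 3$
$Q = 27$ ($Q = 3^{3} = 27$)
$Z = - \frac{10}{27}$ ($Z = 10 \left(- \frac{1}{27}\right) = - \frac{10}{27} \approx -0.37037$)
$H = \frac{4}{19}$ ($H = \frac{4}{-2 - -21} = \frac{4}{-2 + 21} = \frac{4}{19} \approx 0.21053$)
$r = 24$ ($r = \left(-4 + 1\right) + 27 = -3 + 27 = 24$)
$\left(Z - H\right) r = \left(- \frac{10}{27} - \frac{4}{19}\right) 24 = \left(- \frac{298}{513}\right) 24 = - \frac{2384}{171}$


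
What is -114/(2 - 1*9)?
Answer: 114/7 ≈ 16.286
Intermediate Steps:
-114/(2 - 1*9) = -114/(2 - 9) = -114/(-7) = -114*(-⅐) = 114/7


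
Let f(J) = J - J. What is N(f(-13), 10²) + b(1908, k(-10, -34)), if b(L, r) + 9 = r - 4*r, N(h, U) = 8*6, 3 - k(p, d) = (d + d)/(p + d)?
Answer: 381/11 ≈ 34.636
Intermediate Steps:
f(J) = 0
k(p, d) = 3 - 2*d/(d + p) (k(p, d) = 3 - (d + d)/(p + d) = 3 - 2*d/(d + p))
N(h, U) = 48
b(L, r) = -9 - 3*r (b(L, r) = -9 + (r - 4*r) = -9 - 3*r)
N(f(-13), 10²) + b(1908, k(-10, -34)) = 48 + (-9 - 3*(-34 + 3*(-10))/(-34 - 10)) = 48 + (-9 - 3*(-34 - 30)/(-44)) = 48 + (-9 - (-3)*(-64)/44) = 48 + (-9 - 3*16/11) = 48 + (-9 - 48/11) = 48 - 147/11 = 381/11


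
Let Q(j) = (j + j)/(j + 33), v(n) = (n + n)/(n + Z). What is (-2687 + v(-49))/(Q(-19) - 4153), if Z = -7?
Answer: 75187/116360 ≈ 0.64616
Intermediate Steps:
v(n) = 2*n/(-7 + n) (v(n) = (n + n)/(n - 7) = (2*n)/(-7 + n) = 2*n/(-7 + n))
Q(j) = 2*j/(33 + j) (Q(j) = (2*j)/(33 + j) = 2*j/(33 + j))
(-2687 + v(-49))/(Q(-19) - 4153) = (-2687 + 2*(-49)/(-7 - 49))/(2*(-19)/(33 - 19) - 4153) = (-2687 + 2*(-49)/(-56))/(2*(-19)/14 - 4153) = (-2687 + 2*(-49)*(-1/56))/(2*(-19)*(1/14) - 4153) = (-2687 + 7/4)/(-19/7 - 4153) = -10741/(4*(-29090/7)) = -10741/4*(-7/29090) = 75187/116360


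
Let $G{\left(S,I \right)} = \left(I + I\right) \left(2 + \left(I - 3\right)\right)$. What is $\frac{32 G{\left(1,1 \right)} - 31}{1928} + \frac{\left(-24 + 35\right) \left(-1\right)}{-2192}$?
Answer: $- \frac{5843}{528272} \approx -0.011061$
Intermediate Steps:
$G{\left(S,I \right)} = 2 I \left(-1 + I\right)$ ($G{\left(S,I \right)} = 2 I \left(2 + \left(-3 + I\right)\right) = 2 I \left(-1 + I\right)$)
$\frac{32 G{\left(1,1 \right)} - 31}{1928} + \frac{\left(-24 + 35\right) \left(-1\right)}{-2192} = \frac{32 \cdot 2 \cdot 1 \left(-1 + 1\right) - 31}{1928} + \frac{\left(-24 + 35\right) \left(-1\right)}{-2192} = \left(32 \cdot 2 \cdot 1 \cdot 0 - 31\right) \frac{1}{1928} + 11 \left(-1\right) \left(- \frac{1}{2192}\right) = \left(32 \cdot 0 - 31\right) \frac{1}{1928} - - \frac{11}{2192} = \left(0 - 31\right) \frac{1}{1928} + \frac{11}{2192} = \left(-31\right) \frac{1}{1928} + \frac{11}{2192} = - \frac{31}{1928} + \frac{11}{2192} = - \frac{5843}{528272}$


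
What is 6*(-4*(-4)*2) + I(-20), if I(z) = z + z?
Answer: 152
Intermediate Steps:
I(z) = 2*z
6*(-4*(-4)*2) + I(-20) = 6*(-4*(-4)*2) + 2*(-20) = 6*(16*2) - 40 = 6*32 - 40 = 192 - 40 = 152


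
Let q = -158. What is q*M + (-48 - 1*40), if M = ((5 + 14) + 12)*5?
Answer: -24578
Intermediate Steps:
M = 155 (M = (19 + 12)*5 = 31*5 = 155)
q*M + (-48 - 1*40) = -158*155 + (-48 - 1*40) = -24490 + (-48 - 40) = -24490 - 88 = -24578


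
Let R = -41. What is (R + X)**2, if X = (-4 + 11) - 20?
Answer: 2916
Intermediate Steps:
X = -13 (X = 7 - 20 = -13)
(R + X)**2 = (-41 - 13)**2 = (-54)**2 = 2916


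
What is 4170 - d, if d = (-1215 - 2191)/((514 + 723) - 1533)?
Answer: 615457/148 ≈ 4158.5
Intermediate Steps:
d = 1703/148 (d = -3406/(1237 - 1533) = -3406/(-296) = -3406*(-1/296) = 1703/148 ≈ 11.507)
4170 - d = 4170 - 1*1703/148 = 4170 - 1703/148 = 615457/148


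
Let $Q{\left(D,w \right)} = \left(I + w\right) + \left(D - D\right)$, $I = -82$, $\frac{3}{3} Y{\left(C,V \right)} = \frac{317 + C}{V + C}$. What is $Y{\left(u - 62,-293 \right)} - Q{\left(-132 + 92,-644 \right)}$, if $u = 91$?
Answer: $\frac{95659}{132} \approx 724.69$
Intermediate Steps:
$Y{\left(C,V \right)} = \frac{317 + C}{C + V}$ ($Y{\left(C,V \right)} = \frac{317 + C}{V + C} = \frac{317 + C}{C + V}$)
$Q{\left(D,w \right)} = -82 + w$ ($Q{\left(D,w \right)} = \left(-82 + w\right) + \left(D - D\right) = \left(-82 + w\right) + 0 = -82 + w$)
$Y{\left(u - 62,-293 \right)} - Q{\left(-132 + 92,-644 \right)} = \frac{317 + \left(91 - 62\right)}{\left(91 - 62\right) - 293} - \left(-82 - 644\right) = \frac{317 + 29}{29 - 293} - -726 = \frac{1}{-264} \cdot 346 + 726 = \left(- \frac{1}{264}\right) 346 + 726 = - \frac{173}{132} + 726 = \frac{95659}{132}$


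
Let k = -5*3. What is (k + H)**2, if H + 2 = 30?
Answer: 169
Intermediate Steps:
k = -15
H = 28 (H = -2 + 30 = 28)
(k + H)**2 = (-15 + 28)**2 = 13**2 = 169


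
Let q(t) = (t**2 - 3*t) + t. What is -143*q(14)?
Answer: -24024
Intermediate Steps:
q(t) = t**2 - 2*t
-143*q(14) = -2002*(-2 + 14) = -2002*12 = -143*168 = -24024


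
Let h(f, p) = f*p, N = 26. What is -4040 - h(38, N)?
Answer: -5028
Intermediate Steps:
-4040 - h(38, N) = -4040 - 38*26 = -4040 - 1*988 = -4040 - 988 = -5028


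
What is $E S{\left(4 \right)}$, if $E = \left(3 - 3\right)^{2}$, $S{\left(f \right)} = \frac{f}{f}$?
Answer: $0$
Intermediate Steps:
$S{\left(f \right)} = 1$
$E = 0$ ($E = 0^{2} = 0$)
$E S{\left(4 \right)} = 0 \cdot 1 = 0$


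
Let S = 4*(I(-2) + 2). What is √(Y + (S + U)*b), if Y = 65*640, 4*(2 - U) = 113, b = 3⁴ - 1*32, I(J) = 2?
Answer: √164391/2 ≈ 202.73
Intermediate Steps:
b = 49 (b = 81 - 32 = 49)
U = -105/4 (U = 2 - ¼*113 = 2 - 113/4 = -105/4 ≈ -26.250)
Y = 41600
S = 16 (S = 4*(2 + 2) = 4*4 = 16)
√(Y + (S + U)*b) = √(41600 + (16 - 105/4)*49) = √(41600 - 41/4*49) = √(41600 - 2009/4) = √(164391/4) = √164391/2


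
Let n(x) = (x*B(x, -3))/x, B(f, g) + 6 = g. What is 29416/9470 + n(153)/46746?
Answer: 76388617/24593590 ≈ 3.1060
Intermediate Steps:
B(f, g) = -6 + g
n(x) = -9 (n(x) = (x*(-6 - 3))/x = (x*(-9))/x = (-9*x)/x = -9)
29416/9470 + n(153)/46746 = 29416/9470 - 9/46746 = 29416*(1/9470) - 9*1/46746 = 14708/4735 - 1/5194 = 76388617/24593590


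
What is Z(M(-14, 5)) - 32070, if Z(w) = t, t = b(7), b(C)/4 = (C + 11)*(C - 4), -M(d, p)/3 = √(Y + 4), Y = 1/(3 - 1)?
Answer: -31854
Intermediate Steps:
Y = ½ (Y = 1/2 = ½ ≈ 0.50000)
M(d, p) = -9*√2/2 (M(d, p) = -3*√(½ + 4) = -9*√2/2)
b(C) = 4*(-4 + C)*(11 + C) (b(C) = 4*((C + 11)*(C - 4)) = 4*((11 + C)*(-4 + C)) = 4*((-4 + C)*(11 + C)) = 4*(-4 + C)*(11 + C))
t = 216 (t = -176 + 4*7² + 28*7 = -176 + 4*49 + 196 = -176 + 196 + 196 = 216)
Z(w) = 216
Z(M(-14, 5)) - 32070 = 216 - 32070 = -31854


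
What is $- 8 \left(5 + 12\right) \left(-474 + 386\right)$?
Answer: $11968$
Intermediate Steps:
$- 8 \left(5 + 12\right) \left(-474 + 386\right) = \left(-8\right) 17 \left(-88\right) = \left(-136\right) \left(-88\right) = 11968$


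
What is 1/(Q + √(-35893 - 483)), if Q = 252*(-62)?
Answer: -1953/30518219 - I*√9094/122072876 ≈ -6.3995e-5 - 7.8119e-7*I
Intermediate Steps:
Q = -15624
1/(Q + √(-35893 - 483)) = 1/(-15624 + √(-35893 - 483)) = 1/(-15624 + √(-36376)) = 1/(-15624 + 2*I*√9094)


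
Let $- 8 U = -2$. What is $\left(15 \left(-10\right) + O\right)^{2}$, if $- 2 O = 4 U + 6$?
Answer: $\frac{94249}{4} \approx 23562.0$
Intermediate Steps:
$U = \frac{1}{4}$ ($U = \left(- \frac{1}{8}\right) \left(-2\right) = \frac{1}{4} \approx 0.25$)
$O = - \frac{7}{2}$ ($O = - \frac{4 \cdot \frac{1}{4} + 6}{2} = - \frac{1 + 6}{2} = \left(- \frac{1}{2}\right) 7 = - \frac{7}{2} \approx -3.5$)
$\left(15 \left(-10\right) + O\right)^{2} = \left(15 \left(-10\right) - \frac{7}{2}\right)^{2} = \left(-150 - \frac{7}{2}\right)^{2} = \left(- \frac{307}{2}\right)^{2} = \frac{94249}{4}$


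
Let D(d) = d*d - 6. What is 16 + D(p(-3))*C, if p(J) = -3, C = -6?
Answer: -2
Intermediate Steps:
D(d) = -6 + d² (D(d) = d² - 6 = -6 + d²)
16 + D(p(-3))*C = 16 + (-6 + (-3)²)*(-6) = 16 + (-6 + 9)*(-6) = 16 + 3*(-6) = 16 - 18 = -2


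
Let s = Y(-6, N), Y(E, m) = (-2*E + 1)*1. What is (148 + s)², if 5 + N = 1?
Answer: 25921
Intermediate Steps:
N = -4 (N = -5 + 1 = -4)
Y(E, m) = 1 - 2*E (Y(E, m) = (1 - 2*E)*1 = 1 - 2*E)
s = 13 (s = 1 - 2*(-6) = 1 + 12 = 13)
(148 + s)² = (148 + 13)² = 161² = 25921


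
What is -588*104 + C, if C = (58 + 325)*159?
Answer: -255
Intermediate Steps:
C = 60897 (C = 383*159 = 60897)
-588*104 + C = -588*104 + 60897 = -61152 + 60897 = -255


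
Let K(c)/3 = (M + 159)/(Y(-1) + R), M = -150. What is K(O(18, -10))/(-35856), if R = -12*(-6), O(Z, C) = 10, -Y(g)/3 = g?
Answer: -1/99600 ≈ -1.0040e-5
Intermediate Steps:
Y(g) = -3*g
R = 72
K(c) = 9/25 (K(c) = 3*((-150 + 159)/(-3*(-1) + 72)) = 3*(9/(3 + 72)) = 3*(9/75) = 3*(9*(1/75)) = 3*(3/25) = 9/25)
K(O(18, -10))/(-35856) = (9/25)/(-35856) = (9/25)*(-1/35856) = -1/99600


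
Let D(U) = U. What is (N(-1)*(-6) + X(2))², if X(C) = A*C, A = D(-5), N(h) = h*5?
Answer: 400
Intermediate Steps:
N(h) = 5*h
A = -5
X(C) = -5*C
(N(-1)*(-6) + X(2))² = ((5*(-1))*(-6) - 5*2)² = (-5*(-6) - 10)² = (30 - 10)² = 20² = 400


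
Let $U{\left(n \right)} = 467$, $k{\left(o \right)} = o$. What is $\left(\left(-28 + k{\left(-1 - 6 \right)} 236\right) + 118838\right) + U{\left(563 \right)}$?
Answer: $117625$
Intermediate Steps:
$\left(\left(-28 + k{\left(-1 - 6 \right)} 236\right) + 118838\right) + U{\left(563 \right)} = \left(\left(-28 + \left(-1 - 6\right) 236\right) + 118838\right) + 467 = \left(\left(-28 - 1652\right) + 118838\right) + 467 = \left(-1680 + 118838\right) + 467 = 117158 + 467 = 117625$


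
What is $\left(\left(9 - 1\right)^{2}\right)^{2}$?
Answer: $4096$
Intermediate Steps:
$\left(\left(9 - 1\right)^{2}\right)^{2} = \left(8^{2}\right)^{2} = 64^{2} = 4096$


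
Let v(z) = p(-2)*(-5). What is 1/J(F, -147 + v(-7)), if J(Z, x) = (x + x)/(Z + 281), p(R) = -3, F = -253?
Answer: -7/66 ≈ -0.10606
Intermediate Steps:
v(z) = 15 (v(z) = -3*(-5) = 15)
J(Z, x) = 2*x/(281 + Z) (J(Z, x) = (2*x)/(281 + Z) = 2*x/(281 + Z))
1/J(F, -147 + v(-7)) = 1/(2*(-147 + 15)/(281 - 253)) = 1/(2*(-132)/28) = 1/(2*(-132)*(1/28)) = 1/(-66/7) = -7/66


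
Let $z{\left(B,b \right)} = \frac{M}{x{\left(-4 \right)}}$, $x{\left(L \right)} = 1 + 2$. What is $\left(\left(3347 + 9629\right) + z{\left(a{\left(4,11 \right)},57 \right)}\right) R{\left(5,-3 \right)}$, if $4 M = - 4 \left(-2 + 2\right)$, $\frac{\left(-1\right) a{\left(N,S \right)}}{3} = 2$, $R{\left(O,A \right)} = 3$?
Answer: $38928$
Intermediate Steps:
$a{\left(N,S \right)} = -6$ ($a{\left(N,S \right)} = \left(-3\right) 2 = -6$)
$x{\left(L \right)} = 3$
$M = 0$ ($M = \frac{\left(-4\right) \left(-2 + 2\right)}{4} = \frac{\left(-4\right) 0}{4} = \frac{1}{4} \cdot 0 = 0$)
$z{\left(B,b \right)} = 0$ ($z{\left(B,b \right)} = \frac{0}{3} = 0 \cdot \frac{1}{3} = 0$)
$\left(\left(3347 + 9629\right) + z{\left(a{\left(4,11 \right)},57 \right)}\right) R{\left(5,-3 \right)} = \left(\left(3347 + 9629\right) + 0\right) 3 = \left(12976 + 0\right) 3 = 12976 \cdot 3 = 38928$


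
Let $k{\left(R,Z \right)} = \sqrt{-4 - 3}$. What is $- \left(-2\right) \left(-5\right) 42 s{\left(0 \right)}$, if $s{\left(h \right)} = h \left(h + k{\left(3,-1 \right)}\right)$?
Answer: $0$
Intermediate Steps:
$k{\left(R,Z \right)} = i \sqrt{7}$ ($k{\left(R,Z \right)} = \sqrt{-7} = i \sqrt{7}$)
$s{\left(h \right)} = h \left(h + i \sqrt{7}\right)$
$- \left(-2\right) \left(-5\right) 42 s{\left(0 \right)} = - \left(-2\right) \left(-5\right) 42 \cdot 0 \left(0 + i \sqrt{7}\right) = - 10 \cdot 42 \cdot 0 i \sqrt{7} = - 420 \cdot 0 = \left(-1\right) 0 = 0$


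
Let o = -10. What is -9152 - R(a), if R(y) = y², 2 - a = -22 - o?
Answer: -9348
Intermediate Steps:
a = 14 (a = 2 - (-22 - 1*(-10)) = 2 - (-22 + 10) = 2 - 1*(-12) = 2 + 12 = 14)
-9152 - R(a) = -9152 - 1*14² = -9152 - 1*196 = -9152 - 196 = -9348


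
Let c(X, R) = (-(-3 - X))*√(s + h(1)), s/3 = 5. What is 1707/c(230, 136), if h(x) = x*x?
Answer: 1707/932 ≈ 1.8315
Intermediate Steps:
s = 15 (s = 3*5 = 15)
h(x) = x²
c(X, R) = 12 + 4*X (c(X, R) = (-(-3 - X))*√(15 + 1²) = (3 + X)*√(15 + 1) = (3 + X)*√16 = (3 + X)*4 = 12 + 4*X)
1707/c(230, 136) = 1707/(12 + 4*230) = 1707/(12 + 920) = 1707/932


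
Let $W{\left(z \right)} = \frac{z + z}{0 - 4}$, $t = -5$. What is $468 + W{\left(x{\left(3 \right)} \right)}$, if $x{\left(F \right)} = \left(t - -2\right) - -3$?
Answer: $468$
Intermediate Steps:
$x{\left(F \right)} = 0$ ($x{\left(F \right)} = \left(-5 - -2\right) - -3 = \left(-5 + 2\right) + 3 = -3 + 3 = 0$)
$W{\left(z \right)} = - \frac{z}{2}$ ($W{\left(z \right)} = \frac{2 z}{-4} = 2 z \left(- \frac{1}{4}\right) = - \frac{z}{2}$)
$468 + W{\left(x{\left(3 \right)} \right)} = 468 - 0 = 468 + 0 = 468$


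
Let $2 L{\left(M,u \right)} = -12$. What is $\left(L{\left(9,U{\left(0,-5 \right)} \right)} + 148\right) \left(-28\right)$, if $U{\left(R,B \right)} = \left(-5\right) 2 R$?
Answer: $-3976$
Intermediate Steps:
$U{\left(R,B \right)} = - 10 R$
$L{\left(M,u \right)} = -6$ ($L{\left(M,u \right)} = \frac{1}{2} \left(-12\right) = -6$)
$\left(L{\left(9,U{\left(0,-5 \right)} \right)} + 148\right) \left(-28\right) = \left(-6 + 148\right) \left(-28\right) = 142 \left(-28\right) = -3976$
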